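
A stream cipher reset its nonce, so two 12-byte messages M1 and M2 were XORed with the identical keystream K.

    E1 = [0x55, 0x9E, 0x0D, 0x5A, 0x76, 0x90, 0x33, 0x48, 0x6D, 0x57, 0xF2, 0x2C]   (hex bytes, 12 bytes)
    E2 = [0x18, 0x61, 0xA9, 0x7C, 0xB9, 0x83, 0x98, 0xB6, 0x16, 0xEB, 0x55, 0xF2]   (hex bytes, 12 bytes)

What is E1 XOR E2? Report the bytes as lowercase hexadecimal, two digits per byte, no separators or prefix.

E1 ⊕ E2 = (M1 ⊕ K) ⊕ (M2 ⊕ K) = M1 ⊕ M2 — the shared key cancels under XOR.
55 XOR 18 = 4d
9e XOR 61 = ff
0d XOR a9 = a4
5a XOR 7c = 26
76 XOR b9 = cf
90 XOR 83 = 13
33 XOR 98 = ab
48 XOR b6 = fe
6d XOR 16 = 7b
57 XOR eb = bc
f2 XOR 55 = a7
2c XOR f2 = de

4dffa426cf13abfe7bbca7de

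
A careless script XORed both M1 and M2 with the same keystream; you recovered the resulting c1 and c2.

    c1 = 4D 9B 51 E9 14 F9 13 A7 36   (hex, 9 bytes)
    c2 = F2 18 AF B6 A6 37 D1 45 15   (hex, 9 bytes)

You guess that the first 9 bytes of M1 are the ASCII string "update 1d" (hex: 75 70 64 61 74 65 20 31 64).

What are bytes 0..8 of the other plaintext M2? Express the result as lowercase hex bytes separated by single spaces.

First, c1 ⊕ c2 = (M1 ⊕ K) ⊕ (M2 ⊕ K) = M1 ⊕ M2, so the key drops out. Then M2 = (M1 ⊕ M2) ⊕ M1 over the first 9 bytes.
byte 0: (4d XOR f2) XOR 75 = bf XOR 75 = ca
byte 1: (9b XOR 18) XOR 70 = 83 XOR 70 = f3
byte 2: (51 XOR af) XOR 64 = fe XOR 64 = 9a
byte 3: (e9 XOR b6) XOR 61 = 5f XOR 61 = 3e
byte 4: (14 XOR a6) XOR 74 = b2 XOR 74 = c6
byte 5: (f9 XOR 37) XOR 65 = ce XOR 65 = ab
byte 6: (13 XOR d1) XOR 20 = c2 XOR 20 = e2
byte 7: (a7 XOR 45) XOR 31 = e2 XOR 31 = d3
byte 8: (36 XOR 15) XOR 64 = 23 XOR 64 = 47

ca f3 9a 3e c6 ab e2 d3 47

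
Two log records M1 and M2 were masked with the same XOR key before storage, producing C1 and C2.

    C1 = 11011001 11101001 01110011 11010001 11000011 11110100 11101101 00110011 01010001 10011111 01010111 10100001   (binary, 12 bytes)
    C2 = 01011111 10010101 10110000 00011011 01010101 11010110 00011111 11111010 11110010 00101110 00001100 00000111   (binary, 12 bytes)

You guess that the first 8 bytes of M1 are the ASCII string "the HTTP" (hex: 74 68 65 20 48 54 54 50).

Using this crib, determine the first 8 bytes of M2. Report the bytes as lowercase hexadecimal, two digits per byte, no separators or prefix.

First, C1 ⊕ C2 = (M1 ⊕ K) ⊕ (M2 ⊕ K) = M1 ⊕ M2, so the key drops out. Then M2 = (M1 ⊕ M2) ⊕ M1 over the first 8 bytes.
byte 0: (d9 ⊕ 5f) ⊕ 74 = 86 ⊕ 74 = f2
byte 1: (e9 ⊕ 95) ⊕ 68 = 7c ⊕ 68 = 14
byte 2: (73 ⊕ b0) ⊕ 65 = c3 ⊕ 65 = a6
byte 3: (d1 ⊕ 1b) ⊕ 20 = ca ⊕ 20 = ea
byte 4: (c3 ⊕ 55) ⊕ 48 = 96 ⊕ 48 = de
byte 5: (f4 ⊕ d6) ⊕ 54 = 22 ⊕ 54 = 76
byte 6: (ed ⊕ 1f) ⊕ 54 = f2 ⊕ 54 = a6
byte 7: (33 ⊕ fa) ⊕ 50 = c9 ⊕ 50 = 99

f214a6eade76a699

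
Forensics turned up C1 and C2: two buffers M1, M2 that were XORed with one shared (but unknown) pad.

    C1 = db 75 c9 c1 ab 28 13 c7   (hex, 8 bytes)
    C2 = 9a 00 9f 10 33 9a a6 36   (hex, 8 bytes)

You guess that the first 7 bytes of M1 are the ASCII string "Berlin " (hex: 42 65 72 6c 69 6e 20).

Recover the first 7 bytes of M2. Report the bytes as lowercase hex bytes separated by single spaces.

First, C1 ⊕ C2 = (M1 ⊕ K) ⊕ (M2 ⊕ K) = M1 ⊕ M2, so the key drops out. Then M2 = (M1 ⊕ M2) ⊕ M1 over the first 7 bytes.
byte 0: (db ⊕ 9a) ⊕ 42 = 41 ⊕ 42 = 03
byte 1: (75 ⊕ 00) ⊕ 65 = 75 ⊕ 65 = 10
byte 2: (c9 ⊕ 9f) ⊕ 72 = 56 ⊕ 72 = 24
byte 3: (c1 ⊕ 10) ⊕ 6c = d1 ⊕ 6c = bd
byte 4: (ab ⊕ 33) ⊕ 69 = 98 ⊕ 69 = f1
byte 5: (28 ⊕ 9a) ⊕ 6e = b2 ⊕ 6e = dc
byte 6: (13 ⊕ a6) ⊕ 20 = b5 ⊕ 20 = 95

03 10 24 bd f1 dc 95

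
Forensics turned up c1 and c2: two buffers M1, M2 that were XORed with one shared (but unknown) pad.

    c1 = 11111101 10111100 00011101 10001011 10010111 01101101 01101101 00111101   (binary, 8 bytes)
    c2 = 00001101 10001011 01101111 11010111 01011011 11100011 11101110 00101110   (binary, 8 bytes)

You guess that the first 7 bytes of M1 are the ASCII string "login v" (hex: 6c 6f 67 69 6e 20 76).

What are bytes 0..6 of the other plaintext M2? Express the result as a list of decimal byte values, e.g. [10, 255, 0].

First, c1 ⊕ c2 = (M1 ⊕ K) ⊕ (M2 ⊕ K) = M1 ⊕ M2, so the key drops out. Then M2 = (M1 ⊕ M2) ⊕ M1 over the first 7 bytes.
byte 0: (fd ^ 0d) ^ 6c = f0 ^ 6c = 9c
byte 1: (bc ^ 8b) ^ 6f = 37 ^ 6f = 58
byte 2: (1d ^ 6f) ^ 67 = 72 ^ 67 = 15
byte 3: (8b ^ d7) ^ 69 = 5c ^ 69 = 35
byte 4: (97 ^ 5b) ^ 6e = cc ^ 6e = a2
byte 5: (6d ^ e3) ^ 20 = 8e ^ 20 = ae
byte 6: (6d ^ ee) ^ 76 = 83 ^ 76 = f5

[156, 88, 21, 53, 162, 174, 245]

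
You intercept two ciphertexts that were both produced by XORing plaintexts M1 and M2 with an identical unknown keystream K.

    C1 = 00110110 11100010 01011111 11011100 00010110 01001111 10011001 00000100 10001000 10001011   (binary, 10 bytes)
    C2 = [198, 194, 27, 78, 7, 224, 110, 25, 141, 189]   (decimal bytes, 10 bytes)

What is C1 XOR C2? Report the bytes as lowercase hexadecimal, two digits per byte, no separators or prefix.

f020449211aff71d0536

C1 ⊕ C2 = (M1 ⊕ K) ⊕ (M2 ⊕ K) = M1 ⊕ M2 — the shared key cancels under XOR.
36 ⊕ c6 = f0
e2 ⊕ c2 = 20
5f ⊕ 1b = 44
dc ⊕ 4e = 92
16 ⊕ 07 = 11
4f ⊕ e0 = af
99 ⊕ 6e = f7
04 ⊕ 19 = 1d
88 ⊕ 8d = 05
8b ⊕ bd = 36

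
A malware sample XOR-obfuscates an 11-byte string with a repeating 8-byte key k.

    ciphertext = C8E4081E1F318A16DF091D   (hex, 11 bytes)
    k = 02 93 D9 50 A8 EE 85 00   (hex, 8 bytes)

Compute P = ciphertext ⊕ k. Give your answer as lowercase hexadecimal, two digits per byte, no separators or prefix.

ca77d14eb7df0f16dd9ac4

The 8-byte key repeats, so the effective keystream is 02 93 d9 50 a8 ee 85 00 02 93 d9.
byte 0: c8 ^ 02 = ca
byte 1: e4 ^ 93 = 77
byte 2: 08 ^ d9 = d1
byte 3: 1e ^ 50 = 4e
byte 4: 1f ^ a8 = b7
byte 5: 31 ^ ee = df
byte 6: 8a ^ 85 = 0f
byte 7: 16 ^ 00 = 16
byte 8: df ^ 02 = dd
byte 9: 09 ^ 93 = 9a
byte 10: 1d ^ d9 = c4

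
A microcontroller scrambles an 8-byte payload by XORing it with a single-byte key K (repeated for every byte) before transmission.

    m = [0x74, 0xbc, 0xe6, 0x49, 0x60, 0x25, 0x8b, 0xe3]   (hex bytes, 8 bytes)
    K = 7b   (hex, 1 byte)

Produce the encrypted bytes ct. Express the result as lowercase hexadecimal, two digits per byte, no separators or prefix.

0fc79d321b5ef098

The 1-byte key repeats, so the effective keystream is 7b 7b 7b 7b 7b 7b 7b 7b.
byte 0: 74 ⊕ 7b = 0f
byte 1: bc ⊕ 7b = c7
byte 2: e6 ⊕ 7b = 9d
byte 3: 49 ⊕ 7b = 32
byte 4: 60 ⊕ 7b = 1b
byte 5: 25 ⊕ 7b = 5e
byte 6: 8b ⊕ 7b = f0
byte 7: e3 ⊕ 7b = 98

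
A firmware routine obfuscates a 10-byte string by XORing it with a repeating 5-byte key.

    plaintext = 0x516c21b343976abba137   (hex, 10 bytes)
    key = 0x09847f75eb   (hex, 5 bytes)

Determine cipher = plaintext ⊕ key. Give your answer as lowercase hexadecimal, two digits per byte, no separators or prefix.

58e85ec6a89eeec4d4dc

The 5-byte key repeats, so the effective keystream is 09 84 7f 75 eb 09 84 7f 75 eb.
byte 0: 01010001 xor 00001001 = 01011000
byte 1: 01101100 xor 10000100 = 11101000
byte 2: 00100001 xor 01111111 = 01011110
byte 3: 10110011 xor 01110101 = 11000110
byte 4: 01000011 xor 11101011 = 10101000
byte 5: 10010111 xor 00001001 = 10011110
byte 6: 01101010 xor 10000100 = 11101110
byte 7: 10111011 xor 01111111 = 11000100
byte 8: 10100001 xor 01110101 = 11010100
byte 9: 00110111 xor 11101011 = 11011100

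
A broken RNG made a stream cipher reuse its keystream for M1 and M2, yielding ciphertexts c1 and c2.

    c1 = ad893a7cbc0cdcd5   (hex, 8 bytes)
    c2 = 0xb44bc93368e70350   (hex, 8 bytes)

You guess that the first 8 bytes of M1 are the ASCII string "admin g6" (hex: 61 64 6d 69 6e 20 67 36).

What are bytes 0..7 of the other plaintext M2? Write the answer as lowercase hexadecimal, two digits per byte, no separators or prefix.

78a69e26bacbb8b3

First, c1 ⊕ c2 = (M1 ⊕ K) ⊕ (M2 ⊕ K) = M1 ⊕ M2, so the key drops out. Then M2 = (M1 ⊕ M2) ⊕ M1 over the first 8 bytes.
byte 0: (ad XOR b4) XOR 61 = 19 XOR 61 = 78
byte 1: (89 XOR 4b) XOR 64 = c2 XOR 64 = a6
byte 2: (3a XOR c9) XOR 6d = f3 XOR 6d = 9e
byte 3: (7c XOR 33) XOR 69 = 4f XOR 69 = 26
byte 4: (bc XOR 68) XOR 6e = d4 XOR 6e = ba
byte 5: (0c XOR e7) XOR 20 = eb XOR 20 = cb
byte 6: (dc XOR 03) XOR 67 = df XOR 67 = b8
byte 7: (d5 XOR 50) XOR 36 = 85 XOR 36 = b3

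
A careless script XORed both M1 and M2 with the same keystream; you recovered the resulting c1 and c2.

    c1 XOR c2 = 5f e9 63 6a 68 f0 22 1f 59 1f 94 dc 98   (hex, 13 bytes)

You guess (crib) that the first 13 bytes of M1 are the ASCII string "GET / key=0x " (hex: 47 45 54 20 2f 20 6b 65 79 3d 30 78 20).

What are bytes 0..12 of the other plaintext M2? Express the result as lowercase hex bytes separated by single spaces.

18 ac 37 4a 47 d0 49 7a 20 22 a4 a4 b8

Since c1 ⊕ c2 = M1 ⊕ M2, XORing with the guessed M1 bytes yields the corresponding M2 bytes: M2 = (c1 ⊕ c2) ⊕ M1.
5f xor 47 = 18
e9 xor 45 = ac
63 xor 54 = 37
6a xor 20 = 4a
68 xor 2f = 47
f0 xor 20 = d0
22 xor 6b = 49
1f xor 65 = 7a
59 xor 79 = 20
1f xor 3d = 22
94 xor 30 = a4
dc xor 78 = a4
98 xor 20 = b8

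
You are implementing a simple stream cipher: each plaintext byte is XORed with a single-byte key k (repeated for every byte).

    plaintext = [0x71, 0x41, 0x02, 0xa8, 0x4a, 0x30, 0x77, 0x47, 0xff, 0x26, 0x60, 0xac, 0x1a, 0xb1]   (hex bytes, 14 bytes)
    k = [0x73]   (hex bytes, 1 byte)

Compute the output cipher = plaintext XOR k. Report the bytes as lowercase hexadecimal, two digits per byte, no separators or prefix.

The 1-byte key repeats, so the effective keystream is 73 73 73 73 73 73 73 73 73 73 73 73 73 73.
byte 0: 01110001 XOR 01110011 = 00000010
byte 1: 01000001 XOR 01110011 = 00110010
byte 2: 00000010 XOR 01110011 = 01110001
byte 3: 10101000 XOR 01110011 = 11011011
byte 4: 01001010 XOR 01110011 = 00111001
byte 5: 00110000 XOR 01110011 = 01000011
byte 6: 01110111 XOR 01110011 = 00000100
byte 7: 01000111 XOR 01110011 = 00110100
byte 8: 11111111 XOR 01110011 = 10001100
byte 9: 00100110 XOR 01110011 = 01010101
byte 10: 01100000 XOR 01110011 = 00010011
byte 11: 10101100 XOR 01110011 = 11011111
byte 12: 00011010 XOR 01110011 = 01101001
byte 13: 10110001 XOR 01110011 = 11000010

023271db394304348c5513df69c2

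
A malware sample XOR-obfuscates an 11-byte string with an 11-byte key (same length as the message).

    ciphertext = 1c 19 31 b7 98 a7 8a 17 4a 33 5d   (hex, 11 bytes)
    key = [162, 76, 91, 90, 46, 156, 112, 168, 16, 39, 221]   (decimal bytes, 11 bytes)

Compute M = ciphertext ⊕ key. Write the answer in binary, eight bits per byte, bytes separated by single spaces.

byte 0: 00011100 ^ 10100010 = 10111110
byte 1: 00011001 ^ 01001100 = 01010101
byte 2: 00110001 ^ 01011011 = 01101010
byte 3: 10110111 ^ 01011010 = 11101101
byte 4: 10011000 ^ 00101110 = 10110110
byte 5: 10100111 ^ 10011100 = 00111011
byte 6: 10001010 ^ 01110000 = 11111010
byte 7: 00010111 ^ 10101000 = 10111111
byte 8: 01001010 ^ 00010000 = 01011010
byte 9: 00110011 ^ 00100111 = 00010100
byte 10: 01011101 ^ 11011101 = 10000000

10111110 01010101 01101010 11101101 10110110 00111011 11111010 10111111 01011010 00010100 10000000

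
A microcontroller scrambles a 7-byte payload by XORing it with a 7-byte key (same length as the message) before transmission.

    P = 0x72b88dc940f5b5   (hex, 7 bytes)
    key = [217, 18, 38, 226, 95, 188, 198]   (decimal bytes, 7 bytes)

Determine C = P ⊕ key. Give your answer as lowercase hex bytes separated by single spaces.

XOR is its own inverse, so applying the key byte-wise gives the result directly.
byte 0: 01110010 ^ 11011001 = 10101011
byte 1: 10111000 ^ 00010010 = 10101010
byte 2: 10001101 ^ 00100110 = 10101011
byte 3: 11001001 ^ 11100010 = 00101011
byte 4: 01000000 ^ 01011111 = 00011111
byte 5: 11110101 ^ 10111100 = 01001001
byte 6: 10110101 ^ 11000110 = 01110011

ab aa ab 2b 1f 49 73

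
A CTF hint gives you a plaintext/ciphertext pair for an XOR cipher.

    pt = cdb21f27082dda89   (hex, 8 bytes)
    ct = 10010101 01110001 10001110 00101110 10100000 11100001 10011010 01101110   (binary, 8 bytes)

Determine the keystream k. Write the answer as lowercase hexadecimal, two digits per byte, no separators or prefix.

58c39109a8cc40e7

Since ct = pt ⊕ k, XORing both sides with pt gives k = pt ⊕ ct.
cd XOR 95 = 58
b2 XOR 71 = c3
1f XOR 8e = 91
27 XOR 2e = 09
08 XOR a0 = a8
2d XOR e1 = cc
da XOR 9a = 40
89 XOR 6e = e7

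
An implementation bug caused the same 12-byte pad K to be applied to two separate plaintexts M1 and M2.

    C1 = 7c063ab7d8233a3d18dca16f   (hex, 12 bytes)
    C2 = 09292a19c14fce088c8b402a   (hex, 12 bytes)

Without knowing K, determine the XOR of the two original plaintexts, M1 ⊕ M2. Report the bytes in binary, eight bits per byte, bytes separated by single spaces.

C1 ⊕ C2 = (M1 ⊕ K) ⊕ (M2 ⊕ K) = M1 ⊕ M2 — the shared key cancels under XOR.
01111100 XOR 00001001 = 01110101
00000110 XOR 00101001 = 00101111
00111010 XOR 00101010 = 00010000
10110111 XOR 00011001 = 10101110
11011000 XOR 11000001 = 00011001
00100011 XOR 01001111 = 01101100
00111010 XOR 11001110 = 11110100
00111101 XOR 00001000 = 00110101
00011000 XOR 10001100 = 10010100
11011100 XOR 10001011 = 01010111
10100001 XOR 01000000 = 11100001
01101111 XOR 00101010 = 01000101

01110101 00101111 00010000 10101110 00011001 01101100 11110100 00110101 10010100 01010111 11100001 01000101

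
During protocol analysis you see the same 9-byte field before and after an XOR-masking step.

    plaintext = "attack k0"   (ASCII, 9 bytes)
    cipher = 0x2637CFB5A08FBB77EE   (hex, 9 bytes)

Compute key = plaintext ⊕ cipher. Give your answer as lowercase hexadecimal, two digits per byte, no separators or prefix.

Since cipher = plaintext ⊕ key, XORing both sides with plaintext gives key = plaintext ⊕ cipher.
61 XOR 26 = 47
74 XOR 37 = 43
74 XOR cf = bb
61 XOR b5 = d4
63 XOR a0 = c3
6b XOR 8f = e4
20 XOR bb = 9b
6b XOR 77 = 1c
30 XOR ee = de

4743bbd4c3e49b1cde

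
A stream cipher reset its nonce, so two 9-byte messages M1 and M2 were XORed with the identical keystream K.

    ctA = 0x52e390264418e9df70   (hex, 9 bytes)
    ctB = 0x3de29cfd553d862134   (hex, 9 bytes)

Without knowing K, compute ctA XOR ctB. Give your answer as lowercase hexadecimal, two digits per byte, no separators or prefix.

6f010cdb11256ffe44

ctA ⊕ ctB = (M1 ⊕ K) ⊕ (M2 ⊕ K) = M1 ⊕ M2 — the shared key cancels under XOR.
52 ⊕ 3d = 6f
e3 ⊕ e2 = 01
90 ⊕ 9c = 0c
26 ⊕ fd = db
44 ⊕ 55 = 11
18 ⊕ 3d = 25
e9 ⊕ 86 = 6f
df ⊕ 21 = fe
70 ⊕ 34 = 44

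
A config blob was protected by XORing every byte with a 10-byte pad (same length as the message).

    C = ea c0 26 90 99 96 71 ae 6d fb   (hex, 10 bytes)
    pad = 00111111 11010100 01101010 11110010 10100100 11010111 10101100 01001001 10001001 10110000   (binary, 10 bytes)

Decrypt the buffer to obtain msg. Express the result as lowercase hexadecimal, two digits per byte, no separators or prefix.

d5144c623d41dde7e44b

XOR is its own inverse, so applying the key byte-wise gives the result directly.
byte 0: 11101010 ^ 00111111 = 11010101
byte 1: 11000000 ^ 11010100 = 00010100
byte 2: 00100110 ^ 01101010 = 01001100
byte 3: 10010000 ^ 11110010 = 01100010
byte 4: 10011001 ^ 10100100 = 00111101
byte 5: 10010110 ^ 11010111 = 01000001
byte 6: 01110001 ^ 10101100 = 11011101
byte 7: 10101110 ^ 01001001 = 11100111
byte 8: 01101101 ^ 10001001 = 11100100
byte 9: 11111011 ^ 10110000 = 01001011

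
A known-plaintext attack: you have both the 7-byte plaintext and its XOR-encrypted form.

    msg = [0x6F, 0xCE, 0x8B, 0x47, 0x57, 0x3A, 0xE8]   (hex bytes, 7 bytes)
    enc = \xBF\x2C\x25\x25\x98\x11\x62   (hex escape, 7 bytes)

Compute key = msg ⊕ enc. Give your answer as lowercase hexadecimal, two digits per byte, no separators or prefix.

Since enc = msg ⊕ key, XORing both sides with msg gives key = msg ⊕ enc.
6f ^ bf = d0
ce ^ 2c = e2
8b ^ 25 = ae
47 ^ 25 = 62
57 ^ 98 = cf
3a ^ 11 = 2b
e8 ^ 62 = 8a

d0e2ae62cf2b8a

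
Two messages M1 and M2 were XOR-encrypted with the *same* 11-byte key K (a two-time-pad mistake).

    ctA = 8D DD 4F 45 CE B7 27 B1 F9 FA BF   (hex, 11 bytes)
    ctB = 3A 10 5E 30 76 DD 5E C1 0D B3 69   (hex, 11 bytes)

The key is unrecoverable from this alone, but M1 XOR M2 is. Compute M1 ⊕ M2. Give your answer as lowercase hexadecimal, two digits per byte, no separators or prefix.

ctA ⊕ ctB = (M1 ⊕ K) ⊕ (M2 ⊕ K) = M1 ⊕ M2 — the shared key cancels under XOR.
8d XOR 3a = b7
dd XOR 10 = cd
4f XOR 5e = 11
45 XOR 30 = 75
ce XOR 76 = b8
b7 XOR dd = 6a
27 XOR 5e = 79
b1 XOR c1 = 70
f9 XOR 0d = f4
fa XOR b3 = 49
bf XOR 69 = d6

b7cd1175b86a7970f449d6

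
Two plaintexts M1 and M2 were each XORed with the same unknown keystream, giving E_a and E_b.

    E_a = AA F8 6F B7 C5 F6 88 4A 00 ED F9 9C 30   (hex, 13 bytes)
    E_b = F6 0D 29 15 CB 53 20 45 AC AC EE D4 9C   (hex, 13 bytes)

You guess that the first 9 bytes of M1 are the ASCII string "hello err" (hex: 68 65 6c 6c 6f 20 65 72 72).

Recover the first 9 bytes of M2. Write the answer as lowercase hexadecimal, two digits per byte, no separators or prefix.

First, E_a ⊕ E_b = (M1 ⊕ K) ⊕ (M2 ⊕ K) = M1 ⊕ M2, so the key drops out. Then M2 = (M1 ⊕ M2) ⊕ M1 over the first 9 bytes.
byte 0: (aa ⊕ f6) ⊕ 68 = 5c ⊕ 68 = 34
byte 1: (f8 ⊕ 0d) ⊕ 65 = f5 ⊕ 65 = 90
byte 2: (6f ⊕ 29) ⊕ 6c = 46 ⊕ 6c = 2a
byte 3: (b7 ⊕ 15) ⊕ 6c = a2 ⊕ 6c = ce
byte 4: (c5 ⊕ cb) ⊕ 6f = 0e ⊕ 6f = 61
byte 5: (f6 ⊕ 53) ⊕ 20 = a5 ⊕ 20 = 85
byte 6: (88 ⊕ 20) ⊕ 65 = a8 ⊕ 65 = cd
byte 7: (4a ⊕ 45) ⊕ 72 = 0f ⊕ 72 = 7d
byte 8: (00 ⊕ ac) ⊕ 72 = ac ⊕ 72 = de

34902ace6185cd7dde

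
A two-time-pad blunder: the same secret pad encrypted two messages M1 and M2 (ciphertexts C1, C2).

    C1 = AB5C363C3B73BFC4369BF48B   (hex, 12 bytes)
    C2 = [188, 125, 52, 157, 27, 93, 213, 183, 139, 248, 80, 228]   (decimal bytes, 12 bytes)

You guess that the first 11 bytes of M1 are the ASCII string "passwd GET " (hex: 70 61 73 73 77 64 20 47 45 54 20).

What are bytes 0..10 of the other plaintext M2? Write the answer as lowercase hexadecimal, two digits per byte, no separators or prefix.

674071d2574a4a34f83784

First, C1 ⊕ C2 = (M1 ⊕ K) ⊕ (M2 ⊕ K) = M1 ⊕ M2, so the key drops out. Then M2 = (M1 ⊕ M2) ⊕ M1 over the first 11 bytes.
byte 0: (ab XOR bc) XOR 70 = 17 XOR 70 = 67
byte 1: (5c XOR 7d) XOR 61 = 21 XOR 61 = 40
byte 2: (36 XOR 34) XOR 73 = 02 XOR 73 = 71
byte 3: (3c XOR 9d) XOR 73 = a1 XOR 73 = d2
byte 4: (3b XOR 1b) XOR 77 = 20 XOR 77 = 57
byte 5: (73 XOR 5d) XOR 64 = 2e XOR 64 = 4a
byte 6: (bf XOR d5) XOR 20 = 6a XOR 20 = 4a
byte 7: (c4 XOR b7) XOR 47 = 73 XOR 47 = 34
byte 8: (36 XOR 8b) XOR 45 = bd XOR 45 = f8
byte 9: (9b XOR f8) XOR 54 = 63 XOR 54 = 37
byte 10: (f4 XOR 50) XOR 20 = a4 XOR 20 = 84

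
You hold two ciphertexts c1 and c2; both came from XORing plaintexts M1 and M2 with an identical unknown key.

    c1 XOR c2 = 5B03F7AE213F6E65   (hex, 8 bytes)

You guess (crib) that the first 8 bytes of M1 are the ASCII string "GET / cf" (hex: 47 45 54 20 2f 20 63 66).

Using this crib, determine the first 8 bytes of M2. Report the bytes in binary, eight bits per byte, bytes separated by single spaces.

00011100 01000110 10100011 10001110 00001110 00011111 00001101 00000011

Since c1 ⊕ c2 = M1 ⊕ M2, XORing with the guessed M1 bytes yields the corresponding M2 bytes: M2 = (c1 ⊕ c2) ⊕ M1.
byte 0:  91 xor  71 =  28
byte 1:   3 xor  69 =  70
byte 2: 247 xor  84 = 163
byte 3: 174 xor  32 = 142
byte 4:  33 xor  47 =  14
byte 5:  63 xor  32 =  31
byte 6: 110 xor  99 =  13
byte 7: 101 xor 102 =   3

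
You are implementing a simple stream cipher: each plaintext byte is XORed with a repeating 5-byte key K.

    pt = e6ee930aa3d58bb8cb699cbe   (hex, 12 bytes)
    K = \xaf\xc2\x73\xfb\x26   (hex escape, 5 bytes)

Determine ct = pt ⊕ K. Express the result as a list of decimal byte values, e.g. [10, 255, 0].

The 5-byte key repeats, so the effective keystream is af c2 73 fb 26 af c2 73 fb 26 af c2.
byte 0: e6 XOR af = 49
byte 1: ee XOR c2 = 2c
byte 2: 93 XOR 73 = e0
byte 3: 0a XOR fb = f1
byte 4: a3 XOR 26 = 85
byte 5: d5 XOR af = 7a
byte 6: 8b XOR c2 = 49
byte 7: b8 XOR 73 = cb
byte 8: cb XOR fb = 30
byte 9: 69 XOR 26 = 4f
byte 10: 9c XOR af = 33
byte 11: be XOR c2 = 7c

[73, 44, 224, 241, 133, 122, 73, 203, 48, 79, 51, 124]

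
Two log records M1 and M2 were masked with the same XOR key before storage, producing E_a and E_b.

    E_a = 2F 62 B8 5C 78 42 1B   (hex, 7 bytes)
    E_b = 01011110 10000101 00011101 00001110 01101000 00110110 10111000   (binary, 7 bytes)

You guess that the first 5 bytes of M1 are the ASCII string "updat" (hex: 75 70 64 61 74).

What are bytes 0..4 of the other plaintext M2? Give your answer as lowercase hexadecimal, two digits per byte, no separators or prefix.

First, E_a ⊕ E_b = (M1 ⊕ K) ⊕ (M2 ⊕ K) = M1 ⊕ M2, so the key drops out. Then M2 = (M1 ⊕ M2) ⊕ M1 over the first 5 bytes.
byte 0: (2f ^ 5e) ^ 75 = 71 ^ 75 = 04
byte 1: (62 ^ 85) ^ 70 = e7 ^ 70 = 97
byte 2: (b8 ^ 1d) ^ 64 = a5 ^ 64 = c1
byte 3: (5c ^ 0e) ^ 61 = 52 ^ 61 = 33
byte 4: (78 ^ 68) ^ 74 = 10 ^ 74 = 64

0497c13364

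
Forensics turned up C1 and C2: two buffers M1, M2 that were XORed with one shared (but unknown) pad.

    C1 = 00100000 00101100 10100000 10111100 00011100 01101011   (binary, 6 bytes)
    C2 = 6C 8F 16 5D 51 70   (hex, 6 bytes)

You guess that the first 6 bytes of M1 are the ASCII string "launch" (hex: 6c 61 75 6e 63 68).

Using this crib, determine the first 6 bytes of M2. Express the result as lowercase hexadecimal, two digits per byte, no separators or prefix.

20c2c38f2e73

First, C1 ⊕ C2 = (M1 ⊕ K) ⊕ (M2 ⊕ K) = M1 ⊕ M2, so the key drops out. Then M2 = (M1 ⊕ M2) ⊕ M1 over the first 6 bytes.
byte 0: (20 ⊕ 6c) ⊕ 6c = 4c ⊕ 6c = 20
byte 1: (2c ⊕ 8f) ⊕ 61 = a3 ⊕ 61 = c2
byte 2: (a0 ⊕ 16) ⊕ 75 = b6 ⊕ 75 = c3
byte 3: (bc ⊕ 5d) ⊕ 6e = e1 ⊕ 6e = 8f
byte 4: (1c ⊕ 51) ⊕ 63 = 4d ⊕ 63 = 2e
byte 5: (6b ⊕ 70) ⊕ 68 = 1b ⊕ 68 = 73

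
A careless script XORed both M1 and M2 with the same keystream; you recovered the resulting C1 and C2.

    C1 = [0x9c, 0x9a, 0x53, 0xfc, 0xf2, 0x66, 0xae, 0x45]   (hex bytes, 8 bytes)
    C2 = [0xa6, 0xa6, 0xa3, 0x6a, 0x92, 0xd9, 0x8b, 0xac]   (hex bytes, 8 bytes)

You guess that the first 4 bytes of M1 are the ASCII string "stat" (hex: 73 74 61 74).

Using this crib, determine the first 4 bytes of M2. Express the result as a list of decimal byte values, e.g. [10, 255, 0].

[73, 72, 145, 226]

First, C1 ⊕ C2 = (M1 ⊕ K) ⊕ (M2 ⊕ K) = M1 ⊕ M2, so the key drops out. Then M2 = (M1 ⊕ M2) ⊕ M1 over the first 4 bytes.
byte 0: (9c ⊕ a6) ⊕ 73 = 3a ⊕ 73 = 49
byte 1: (9a ⊕ a6) ⊕ 74 = 3c ⊕ 74 = 48
byte 2: (53 ⊕ a3) ⊕ 61 = f0 ⊕ 61 = 91
byte 3: (fc ⊕ 6a) ⊕ 74 = 96 ⊕ 74 = e2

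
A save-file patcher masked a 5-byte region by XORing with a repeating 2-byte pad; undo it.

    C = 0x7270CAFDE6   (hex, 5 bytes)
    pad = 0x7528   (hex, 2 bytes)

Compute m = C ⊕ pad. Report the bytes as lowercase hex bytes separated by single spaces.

07 58 bf d5 93

The 2-byte key repeats, so the effective keystream is 75 28 75 28 75.
byte 0: 72 ⊕ 75 = 07
byte 1: 70 ⊕ 28 = 58
byte 2: ca ⊕ 75 = bf
byte 3: fd ⊕ 28 = d5
byte 4: e6 ⊕ 75 = 93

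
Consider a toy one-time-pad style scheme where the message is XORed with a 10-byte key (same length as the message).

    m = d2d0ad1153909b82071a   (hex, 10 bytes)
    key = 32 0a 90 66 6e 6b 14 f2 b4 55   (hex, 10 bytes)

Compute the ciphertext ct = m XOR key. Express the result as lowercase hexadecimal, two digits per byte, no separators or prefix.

e0da3d773dfb8f70b34f

XOR is its own inverse, so applying the key byte-wise gives the result directly.
byte 0: d2 xor 32 = e0
byte 1: d0 xor 0a = da
byte 2: ad xor 90 = 3d
byte 3: 11 xor 66 = 77
byte 4: 53 xor 6e = 3d
byte 5: 90 xor 6b = fb
byte 6: 9b xor 14 = 8f
byte 7: 82 xor f2 = 70
byte 8: 07 xor b4 = b3
byte 9: 1a xor 55 = 4f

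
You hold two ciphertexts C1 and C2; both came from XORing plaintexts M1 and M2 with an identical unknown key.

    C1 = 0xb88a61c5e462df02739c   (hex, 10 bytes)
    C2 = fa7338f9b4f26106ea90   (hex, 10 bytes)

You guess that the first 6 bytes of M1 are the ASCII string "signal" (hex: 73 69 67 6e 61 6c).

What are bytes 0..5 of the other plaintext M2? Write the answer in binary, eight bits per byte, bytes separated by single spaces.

00110001 10010000 00111110 01010010 00110001 11111100

First, C1 ⊕ C2 = (M1 ⊕ K) ⊕ (M2 ⊕ K) = M1 ⊕ M2, so the key drops out. Then M2 = (M1 ⊕ M2) ⊕ M1 over the first 6 bytes.
byte 0: (b8 XOR fa) XOR 73 = 42 XOR 73 = 31
byte 1: (8a XOR 73) XOR 69 = f9 XOR 69 = 90
byte 2: (61 XOR 38) XOR 67 = 59 XOR 67 = 3e
byte 3: (c5 XOR f9) XOR 6e = 3c XOR 6e = 52
byte 4: (e4 XOR b4) XOR 61 = 50 XOR 61 = 31
byte 5: (62 XOR f2) XOR 6c = 90 XOR 6c = fc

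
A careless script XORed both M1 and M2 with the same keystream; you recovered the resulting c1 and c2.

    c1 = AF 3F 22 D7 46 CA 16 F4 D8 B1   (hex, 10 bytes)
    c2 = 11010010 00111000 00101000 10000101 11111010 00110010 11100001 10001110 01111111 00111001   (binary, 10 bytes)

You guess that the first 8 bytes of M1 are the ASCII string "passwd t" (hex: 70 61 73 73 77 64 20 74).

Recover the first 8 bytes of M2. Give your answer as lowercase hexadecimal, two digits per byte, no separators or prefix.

First, c1 ⊕ c2 = (M1 ⊕ K) ⊕ (M2 ⊕ K) = M1 ⊕ M2, so the key drops out. Then M2 = (M1 ⊕ M2) ⊕ M1 over the first 8 bytes.
byte 0: (af ^ d2) ^ 70 = 7d ^ 70 = 0d
byte 1: (3f ^ 38) ^ 61 = 07 ^ 61 = 66
byte 2: (22 ^ 28) ^ 73 = 0a ^ 73 = 79
byte 3: (d7 ^ 85) ^ 73 = 52 ^ 73 = 21
byte 4: (46 ^ fa) ^ 77 = bc ^ 77 = cb
byte 5: (ca ^ 32) ^ 64 = f8 ^ 64 = 9c
byte 6: (16 ^ e1) ^ 20 = f7 ^ 20 = d7
byte 7: (f4 ^ 8e) ^ 74 = 7a ^ 74 = 0e

0d667921cb9cd70e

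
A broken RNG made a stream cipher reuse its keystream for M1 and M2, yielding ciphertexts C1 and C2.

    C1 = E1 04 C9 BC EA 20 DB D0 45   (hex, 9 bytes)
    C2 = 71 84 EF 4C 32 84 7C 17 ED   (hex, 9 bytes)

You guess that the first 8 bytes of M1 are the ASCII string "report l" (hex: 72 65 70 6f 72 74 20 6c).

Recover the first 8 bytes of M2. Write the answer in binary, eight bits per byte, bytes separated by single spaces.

First, C1 ⊕ C2 = (M1 ⊕ K) ⊕ (M2 ⊕ K) = M1 ⊕ M2, so the key drops out. Then M2 = (M1 ⊕ M2) ⊕ M1 over the first 8 bytes.
byte 0: (e1 ⊕ 71) ⊕ 72 = 90 ⊕ 72 = e2
byte 1: (04 ⊕ 84) ⊕ 65 = 80 ⊕ 65 = e5
byte 2: (c9 ⊕ ef) ⊕ 70 = 26 ⊕ 70 = 56
byte 3: (bc ⊕ 4c) ⊕ 6f = f0 ⊕ 6f = 9f
byte 4: (ea ⊕ 32) ⊕ 72 = d8 ⊕ 72 = aa
byte 5: (20 ⊕ 84) ⊕ 74 = a4 ⊕ 74 = d0
byte 6: (db ⊕ 7c) ⊕ 20 = a7 ⊕ 20 = 87
byte 7: (d0 ⊕ 17) ⊕ 6c = c7 ⊕ 6c = ab

11100010 11100101 01010110 10011111 10101010 11010000 10000111 10101011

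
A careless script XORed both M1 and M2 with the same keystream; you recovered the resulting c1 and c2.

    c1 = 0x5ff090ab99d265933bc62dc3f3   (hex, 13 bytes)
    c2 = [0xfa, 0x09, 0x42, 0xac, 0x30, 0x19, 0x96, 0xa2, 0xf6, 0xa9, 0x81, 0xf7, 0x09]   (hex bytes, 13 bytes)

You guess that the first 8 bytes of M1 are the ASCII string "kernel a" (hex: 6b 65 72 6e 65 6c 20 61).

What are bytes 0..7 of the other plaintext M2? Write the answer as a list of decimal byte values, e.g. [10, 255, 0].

First, c1 ⊕ c2 = (M1 ⊕ K) ⊕ (M2 ⊕ K) = M1 ⊕ M2, so the key drops out. Then M2 = (M1 ⊕ M2) ⊕ M1 over the first 8 bytes.
byte 0: (5f XOR fa) XOR 6b = a5 XOR 6b = ce
byte 1: (f0 XOR 09) XOR 65 = f9 XOR 65 = 9c
byte 2: (90 XOR 42) XOR 72 = d2 XOR 72 = a0
byte 3: (ab XOR ac) XOR 6e = 07 XOR 6e = 69
byte 4: (99 XOR 30) XOR 65 = a9 XOR 65 = cc
byte 5: (d2 XOR 19) XOR 6c = cb XOR 6c = a7
byte 6: (65 XOR 96) XOR 20 = f3 XOR 20 = d3
byte 7: (93 XOR a2) XOR 61 = 31 XOR 61 = 50

[206, 156, 160, 105, 204, 167, 211, 80]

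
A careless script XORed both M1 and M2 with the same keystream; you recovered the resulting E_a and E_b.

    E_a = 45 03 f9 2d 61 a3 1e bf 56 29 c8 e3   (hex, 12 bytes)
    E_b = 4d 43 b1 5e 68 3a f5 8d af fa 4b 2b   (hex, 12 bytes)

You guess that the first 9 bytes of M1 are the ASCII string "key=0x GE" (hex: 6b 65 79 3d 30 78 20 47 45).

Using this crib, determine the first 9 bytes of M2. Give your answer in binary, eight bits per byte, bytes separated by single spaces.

First, E_a ⊕ E_b = (M1 ⊕ K) ⊕ (M2 ⊕ K) = M1 ⊕ M2, so the key drops out. Then M2 = (M1 ⊕ M2) ⊕ M1 over the first 9 bytes.
byte 0: (45 xor 4d) xor 6b = 08 xor 6b = 63
byte 1: (03 xor 43) xor 65 = 40 xor 65 = 25
byte 2: (f9 xor b1) xor 79 = 48 xor 79 = 31
byte 3: (2d xor 5e) xor 3d = 73 xor 3d = 4e
byte 4: (61 xor 68) xor 30 = 09 xor 30 = 39
byte 5: (a3 xor 3a) xor 78 = 99 xor 78 = e1
byte 6: (1e xor f5) xor 20 = eb xor 20 = cb
byte 7: (bf xor 8d) xor 47 = 32 xor 47 = 75
byte 8: (56 xor af) xor 45 = f9 xor 45 = bc

01100011 00100101 00110001 01001110 00111001 11100001 11001011 01110101 10111100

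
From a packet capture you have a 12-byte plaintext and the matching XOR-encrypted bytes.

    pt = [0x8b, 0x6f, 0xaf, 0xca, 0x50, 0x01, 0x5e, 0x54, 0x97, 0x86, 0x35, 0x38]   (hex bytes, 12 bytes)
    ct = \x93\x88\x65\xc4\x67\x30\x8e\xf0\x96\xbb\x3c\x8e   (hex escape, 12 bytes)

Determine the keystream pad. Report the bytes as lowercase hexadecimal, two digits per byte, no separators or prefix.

Since ct = pt ⊕ pad, XORing both sides with pt gives pad = pt ⊕ ct.
8b ^ 93 = 18
6f ^ 88 = e7
af ^ 65 = ca
ca ^ c4 = 0e
50 ^ 67 = 37
01 ^ 30 = 31
5e ^ 8e = d0
54 ^ f0 = a4
97 ^ 96 = 01
86 ^ bb = 3d
35 ^ 3c = 09
38 ^ 8e = b6

18e7ca0e3731d0a4013d09b6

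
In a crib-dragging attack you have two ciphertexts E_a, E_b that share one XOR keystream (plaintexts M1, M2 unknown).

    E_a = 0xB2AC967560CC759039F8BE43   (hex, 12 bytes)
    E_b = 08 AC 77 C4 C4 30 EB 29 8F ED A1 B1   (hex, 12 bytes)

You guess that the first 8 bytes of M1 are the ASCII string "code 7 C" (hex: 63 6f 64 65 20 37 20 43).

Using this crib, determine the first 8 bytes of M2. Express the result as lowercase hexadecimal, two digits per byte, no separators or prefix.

First, E_a ⊕ E_b = (M1 ⊕ K) ⊕ (M2 ⊕ K) = M1 ⊕ M2, so the key drops out. Then M2 = (M1 ⊕ M2) ⊕ M1 over the first 8 bytes.
byte 0: (b2 ^ 08) ^ 63 = ba ^ 63 = d9
byte 1: (ac ^ ac) ^ 6f = 00 ^ 6f = 6f
byte 2: (96 ^ 77) ^ 64 = e1 ^ 64 = 85
byte 3: (75 ^ c4) ^ 65 = b1 ^ 65 = d4
byte 4: (60 ^ c4) ^ 20 = a4 ^ 20 = 84
byte 5: (cc ^ 30) ^ 37 = fc ^ 37 = cb
byte 6: (75 ^ eb) ^ 20 = 9e ^ 20 = be
byte 7: (90 ^ 29) ^ 43 = b9 ^ 43 = fa

d96f85d484cbbefa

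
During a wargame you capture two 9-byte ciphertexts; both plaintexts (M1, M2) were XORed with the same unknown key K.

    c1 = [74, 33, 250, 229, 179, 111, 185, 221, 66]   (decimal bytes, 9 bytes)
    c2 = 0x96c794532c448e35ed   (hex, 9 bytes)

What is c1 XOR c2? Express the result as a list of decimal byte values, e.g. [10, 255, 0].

c1 ⊕ c2 = (M1 ⊕ K) ⊕ (M2 ⊕ K) = M1 ⊕ M2 — the shared key cancels under XOR.
4a XOR 96 = dc
21 XOR c7 = e6
fa XOR 94 = 6e
e5 XOR 53 = b6
b3 XOR 2c = 9f
6f XOR 44 = 2b
b9 XOR 8e = 37
dd XOR 35 = e8
42 XOR ed = af

[220, 230, 110, 182, 159, 43, 55, 232, 175]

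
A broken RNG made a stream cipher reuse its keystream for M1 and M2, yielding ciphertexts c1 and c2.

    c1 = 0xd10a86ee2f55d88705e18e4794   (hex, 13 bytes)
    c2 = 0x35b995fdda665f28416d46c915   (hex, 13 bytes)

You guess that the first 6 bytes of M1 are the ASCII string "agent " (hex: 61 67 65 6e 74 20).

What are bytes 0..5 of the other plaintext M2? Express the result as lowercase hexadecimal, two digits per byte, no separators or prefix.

First, c1 ⊕ c2 = (M1 ⊕ K) ⊕ (M2 ⊕ K) = M1 ⊕ M2, so the key drops out. Then M2 = (M1 ⊕ M2) ⊕ M1 over the first 6 bytes.
byte 0: (d1 XOR 35) XOR 61 = e4 XOR 61 = 85
byte 1: (0a XOR b9) XOR 67 = b3 XOR 67 = d4
byte 2: (86 XOR 95) XOR 65 = 13 XOR 65 = 76
byte 3: (ee XOR fd) XOR 6e = 13 XOR 6e = 7d
byte 4: (2f XOR da) XOR 74 = f5 XOR 74 = 81
byte 5: (55 XOR 66) XOR 20 = 33 XOR 20 = 13

85d4767d8113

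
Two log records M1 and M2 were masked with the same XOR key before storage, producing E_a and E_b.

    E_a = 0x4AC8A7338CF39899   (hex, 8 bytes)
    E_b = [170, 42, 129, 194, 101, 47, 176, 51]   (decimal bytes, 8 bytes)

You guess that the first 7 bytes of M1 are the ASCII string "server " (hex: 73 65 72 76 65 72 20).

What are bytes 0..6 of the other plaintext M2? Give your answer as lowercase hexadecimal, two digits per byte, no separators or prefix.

938754878cae08

First, E_a ⊕ E_b = (M1 ⊕ K) ⊕ (M2 ⊕ K) = M1 ⊕ M2, so the key drops out. Then M2 = (M1 ⊕ M2) ⊕ M1 over the first 7 bytes.
byte 0: (4a xor aa) xor 73 = e0 xor 73 = 93
byte 1: (c8 xor 2a) xor 65 = e2 xor 65 = 87
byte 2: (a7 xor 81) xor 72 = 26 xor 72 = 54
byte 3: (33 xor c2) xor 76 = f1 xor 76 = 87
byte 4: (8c xor 65) xor 65 = e9 xor 65 = 8c
byte 5: (f3 xor 2f) xor 72 = dc xor 72 = ae
byte 6: (98 xor b0) xor 20 = 28 xor 20 = 08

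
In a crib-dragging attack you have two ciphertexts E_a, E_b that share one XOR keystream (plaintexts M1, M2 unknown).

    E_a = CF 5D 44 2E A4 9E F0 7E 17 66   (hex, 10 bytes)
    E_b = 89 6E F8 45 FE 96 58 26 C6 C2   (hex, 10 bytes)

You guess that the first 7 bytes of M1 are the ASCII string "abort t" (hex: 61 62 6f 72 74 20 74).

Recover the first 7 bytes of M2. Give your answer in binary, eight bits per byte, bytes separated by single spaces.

First, E_a ⊕ E_b = (M1 ⊕ K) ⊕ (M2 ⊕ K) = M1 ⊕ M2, so the key drops out. Then M2 = (M1 ⊕ M2) ⊕ M1 over the first 7 bytes.
byte 0: (cf ⊕ 89) ⊕ 61 = 46 ⊕ 61 = 27
byte 1: (5d ⊕ 6e) ⊕ 62 = 33 ⊕ 62 = 51
byte 2: (44 ⊕ f8) ⊕ 6f = bc ⊕ 6f = d3
byte 3: (2e ⊕ 45) ⊕ 72 = 6b ⊕ 72 = 19
byte 4: (a4 ⊕ fe) ⊕ 74 = 5a ⊕ 74 = 2e
byte 5: (9e ⊕ 96) ⊕ 20 = 08 ⊕ 20 = 28
byte 6: (f0 ⊕ 58) ⊕ 74 = a8 ⊕ 74 = dc

00100111 01010001 11010011 00011001 00101110 00101000 11011100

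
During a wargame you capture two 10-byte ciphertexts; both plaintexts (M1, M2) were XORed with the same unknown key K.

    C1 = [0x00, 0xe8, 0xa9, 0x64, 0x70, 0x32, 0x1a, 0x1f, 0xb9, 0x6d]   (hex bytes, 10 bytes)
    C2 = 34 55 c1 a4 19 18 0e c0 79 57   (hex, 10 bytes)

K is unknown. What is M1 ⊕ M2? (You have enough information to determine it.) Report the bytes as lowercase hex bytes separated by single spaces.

C1 ⊕ C2 = (M1 ⊕ K) ⊕ (M2 ⊕ K) = M1 ⊕ M2 — the shared key cancels under XOR.
00 ⊕ 34 = 34
e8 ⊕ 55 = bd
a9 ⊕ c1 = 68
64 ⊕ a4 = c0
70 ⊕ 19 = 69
32 ⊕ 18 = 2a
1a ⊕ 0e = 14
1f ⊕ c0 = df
b9 ⊕ 79 = c0
6d ⊕ 57 = 3a

34 bd 68 c0 69 2a 14 df c0 3a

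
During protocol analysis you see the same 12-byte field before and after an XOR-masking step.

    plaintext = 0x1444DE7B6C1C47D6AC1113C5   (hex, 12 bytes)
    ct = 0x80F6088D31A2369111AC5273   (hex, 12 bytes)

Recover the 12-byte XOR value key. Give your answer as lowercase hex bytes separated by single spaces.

Since ct = plaintext ⊕ key, XORing both sides with plaintext gives key = plaintext ⊕ ct.
14 ⊕ 80 = 94
44 ⊕ f6 = b2
de ⊕ 08 = d6
7b ⊕ 8d = f6
6c ⊕ 31 = 5d
1c ⊕ a2 = be
47 ⊕ 36 = 71
d6 ⊕ 91 = 47
ac ⊕ 11 = bd
11 ⊕ ac = bd
13 ⊕ 52 = 41
c5 ⊕ 73 = b6

94 b2 d6 f6 5d be 71 47 bd bd 41 b6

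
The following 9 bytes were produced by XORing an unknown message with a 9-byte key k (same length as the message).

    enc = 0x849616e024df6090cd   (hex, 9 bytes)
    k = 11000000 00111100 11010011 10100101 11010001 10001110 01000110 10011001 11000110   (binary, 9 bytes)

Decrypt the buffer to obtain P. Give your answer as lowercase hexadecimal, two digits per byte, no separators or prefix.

44aac545f55126090b

84 xor c0 = 44
96 xor 3c = aa
16 xor d3 = c5
e0 xor a5 = 45
24 xor d1 = f5
df xor 8e = 51
60 xor 46 = 26
90 xor 99 = 09
cd xor c6 = 0b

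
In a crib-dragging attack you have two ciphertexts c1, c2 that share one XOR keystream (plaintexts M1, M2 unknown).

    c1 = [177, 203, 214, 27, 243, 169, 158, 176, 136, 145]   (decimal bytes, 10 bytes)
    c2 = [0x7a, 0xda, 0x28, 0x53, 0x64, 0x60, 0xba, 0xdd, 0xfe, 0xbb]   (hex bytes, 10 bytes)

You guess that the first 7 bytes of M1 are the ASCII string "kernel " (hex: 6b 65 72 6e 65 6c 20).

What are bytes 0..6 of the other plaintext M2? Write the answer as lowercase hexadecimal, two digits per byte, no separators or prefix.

a0748c26f2a504

First, c1 ⊕ c2 = (M1 ⊕ K) ⊕ (M2 ⊕ K) = M1 ⊕ M2, so the key drops out. Then M2 = (M1 ⊕ M2) ⊕ M1 over the first 7 bytes.
byte 0: (b1 xor 7a) xor 6b = cb xor 6b = a0
byte 1: (cb xor da) xor 65 = 11 xor 65 = 74
byte 2: (d6 xor 28) xor 72 = fe xor 72 = 8c
byte 3: (1b xor 53) xor 6e = 48 xor 6e = 26
byte 4: (f3 xor 64) xor 65 = 97 xor 65 = f2
byte 5: (a9 xor 60) xor 6c = c9 xor 6c = a5
byte 6: (9e xor ba) xor 20 = 24 xor 20 = 04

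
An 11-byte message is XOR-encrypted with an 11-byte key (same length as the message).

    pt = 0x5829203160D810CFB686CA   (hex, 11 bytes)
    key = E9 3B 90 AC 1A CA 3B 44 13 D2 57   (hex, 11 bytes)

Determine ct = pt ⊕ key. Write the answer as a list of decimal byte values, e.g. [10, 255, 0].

[177, 18, 176, 157, 122, 18, 43, 139, 165, 84, 157]

XOR is its own inverse, so applying the key byte-wise gives the result directly.
58 ⊕ e9 = b1
29 ⊕ 3b = 12
20 ⊕ 90 = b0
31 ⊕ ac = 9d
60 ⊕ 1a = 7a
d8 ⊕ ca = 12
10 ⊕ 3b = 2b
cf ⊕ 44 = 8b
b6 ⊕ 13 = a5
86 ⊕ d2 = 54
ca ⊕ 57 = 9d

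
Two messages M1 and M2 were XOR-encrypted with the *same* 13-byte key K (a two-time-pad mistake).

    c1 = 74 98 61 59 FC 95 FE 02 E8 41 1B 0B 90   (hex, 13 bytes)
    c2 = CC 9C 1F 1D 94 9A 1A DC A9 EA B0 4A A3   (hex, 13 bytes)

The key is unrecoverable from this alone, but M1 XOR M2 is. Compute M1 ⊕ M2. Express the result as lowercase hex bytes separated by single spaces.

c1 ⊕ c2 = (M1 ⊕ K) ⊕ (M2 ⊕ K) = M1 ⊕ M2 — the shared key cancels under XOR.
01110100 ⊕ 11001100 = 10111000
10011000 ⊕ 10011100 = 00000100
01100001 ⊕ 00011111 = 01111110
01011001 ⊕ 00011101 = 01000100
11111100 ⊕ 10010100 = 01101000
10010101 ⊕ 10011010 = 00001111
11111110 ⊕ 00011010 = 11100100
00000010 ⊕ 11011100 = 11011110
11101000 ⊕ 10101001 = 01000001
01000001 ⊕ 11101010 = 10101011
00011011 ⊕ 10110000 = 10101011
00001011 ⊕ 01001010 = 01000001
10010000 ⊕ 10100011 = 00110011

b8 04 7e 44 68 0f e4 de 41 ab ab 41 33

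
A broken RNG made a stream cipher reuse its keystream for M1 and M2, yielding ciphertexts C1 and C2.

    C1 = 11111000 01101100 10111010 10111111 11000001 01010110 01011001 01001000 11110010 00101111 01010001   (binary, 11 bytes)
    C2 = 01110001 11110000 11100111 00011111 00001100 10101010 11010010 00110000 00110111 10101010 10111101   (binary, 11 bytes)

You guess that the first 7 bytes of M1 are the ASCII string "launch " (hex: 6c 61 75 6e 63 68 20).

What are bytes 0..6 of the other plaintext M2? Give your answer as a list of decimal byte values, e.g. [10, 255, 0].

[229, 253, 40, 206, 174, 148, 171]

First, C1 ⊕ C2 = (M1 ⊕ K) ⊕ (M2 ⊕ K) = M1 ⊕ M2, so the key drops out. Then M2 = (M1 ⊕ M2) ⊕ M1 over the first 7 bytes.
byte 0: (f8 xor 71) xor 6c = 89 xor 6c = e5
byte 1: (6c xor f0) xor 61 = 9c xor 61 = fd
byte 2: (ba xor e7) xor 75 = 5d xor 75 = 28
byte 3: (bf xor 1f) xor 6e = a0 xor 6e = ce
byte 4: (c1 xor 0c) xor 63 = cd xor 63 = ae
byte 5: (56 xor aa) xor 68 = fc xor 68 = 94
byte 6: (59 xor d2) xor 20 = 8b xor 20 = ab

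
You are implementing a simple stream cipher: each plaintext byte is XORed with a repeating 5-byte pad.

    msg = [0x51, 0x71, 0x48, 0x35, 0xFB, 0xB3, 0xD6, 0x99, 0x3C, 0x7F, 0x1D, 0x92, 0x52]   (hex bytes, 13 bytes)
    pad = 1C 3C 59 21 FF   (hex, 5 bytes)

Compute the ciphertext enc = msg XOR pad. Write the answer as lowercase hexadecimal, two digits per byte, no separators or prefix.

4d4d111404afeac01d8001ae0b

The 5-byte key repeats, so the effective keystream is 1c 3c 59 21 ff 1c 3c 59 21 ff 1c 3c 59.
byte 0: 51 ⊕ 1c = 4d
byte 1: 71 ⊕ 3c = 4d
byte 2: 48 ⊕ 59 = 11
byte 3: 35 ⊕ 21 = 14
byte 4: fb ⊕ ff = 04
byte 5: b3 ⊕ 1c = af
byte 6: d6 ⊕ 3c = ea
byte 7: 99 ⊕ 59 = c0
byte 8: 3c ⊕ 21 = 1d
byte 9: 7f ⊕ ff = 80
byte 10: 1d ⊕ 1c = 01
byte 11: 92 ⊕ 3c = ae
byte 12: 52 ⊕ 59 = 0b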